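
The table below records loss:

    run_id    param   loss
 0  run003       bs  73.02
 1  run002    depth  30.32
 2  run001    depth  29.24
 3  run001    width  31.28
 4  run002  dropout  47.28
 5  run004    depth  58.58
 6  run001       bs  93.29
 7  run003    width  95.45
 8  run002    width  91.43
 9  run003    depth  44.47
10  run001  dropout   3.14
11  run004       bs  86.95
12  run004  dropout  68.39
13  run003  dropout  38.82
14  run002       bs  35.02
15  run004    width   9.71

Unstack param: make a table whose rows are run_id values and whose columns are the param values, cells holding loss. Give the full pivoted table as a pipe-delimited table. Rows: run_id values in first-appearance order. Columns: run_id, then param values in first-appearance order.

| run_id | bs | depth | width | dropout |
| run003 | 73.02 | 44.47 | 95.45 | 38.82 |
| run002 | 35.02 | 30.32 | 91.43 | 47.28 |
| run001 | 93.29 | 29.24 | 31.28 | 3.14 |
| run004 | 86.95 | 58.58 | 9.71 | 68.39 |

Columns: run_id plus the 4 distinct param values (bs, depth, width, dropout).
For example, row run003 column bs takes loss=73.02 from the long row (run003, bs).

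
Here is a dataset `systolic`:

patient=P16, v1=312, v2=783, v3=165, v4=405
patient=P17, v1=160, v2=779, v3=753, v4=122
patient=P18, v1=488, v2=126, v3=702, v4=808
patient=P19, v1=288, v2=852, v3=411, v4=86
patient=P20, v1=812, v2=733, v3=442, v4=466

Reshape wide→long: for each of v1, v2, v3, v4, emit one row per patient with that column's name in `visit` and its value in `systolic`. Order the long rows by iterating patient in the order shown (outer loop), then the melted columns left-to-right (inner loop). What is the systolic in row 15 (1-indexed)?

20 rows total (5 × 4). Row 15: index ⌊(15-1)/4⌋ = 3 into patient → P19; (15-1) mod 4 = 2 into the melted columns → v3.
So row 15 is (P19, v3, 411); systolic = 411.

411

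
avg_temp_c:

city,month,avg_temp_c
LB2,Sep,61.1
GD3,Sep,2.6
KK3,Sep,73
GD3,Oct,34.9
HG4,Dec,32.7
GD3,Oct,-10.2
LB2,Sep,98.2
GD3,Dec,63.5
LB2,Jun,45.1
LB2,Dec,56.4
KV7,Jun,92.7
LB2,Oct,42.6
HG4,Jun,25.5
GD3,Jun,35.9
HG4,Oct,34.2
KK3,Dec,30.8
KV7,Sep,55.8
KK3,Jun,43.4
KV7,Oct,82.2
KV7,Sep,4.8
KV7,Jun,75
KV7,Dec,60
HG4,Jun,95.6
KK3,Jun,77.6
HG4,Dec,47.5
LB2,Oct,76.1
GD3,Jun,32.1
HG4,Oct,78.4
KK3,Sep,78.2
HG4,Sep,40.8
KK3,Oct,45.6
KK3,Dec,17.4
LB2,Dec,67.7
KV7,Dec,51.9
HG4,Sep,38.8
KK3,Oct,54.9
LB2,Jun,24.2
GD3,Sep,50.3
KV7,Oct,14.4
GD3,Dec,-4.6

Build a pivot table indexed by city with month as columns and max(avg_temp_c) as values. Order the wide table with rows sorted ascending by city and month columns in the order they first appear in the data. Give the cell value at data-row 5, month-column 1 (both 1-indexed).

With rows sorted ascending by city, row 5 is city=LB2. month columns in first-appearance order: Sep, Oct, Dec, Jun; column 1 is Sep.
Long rows with city=LB2, month=Sep: max(61.1, 98.2) = 98.2.

98.2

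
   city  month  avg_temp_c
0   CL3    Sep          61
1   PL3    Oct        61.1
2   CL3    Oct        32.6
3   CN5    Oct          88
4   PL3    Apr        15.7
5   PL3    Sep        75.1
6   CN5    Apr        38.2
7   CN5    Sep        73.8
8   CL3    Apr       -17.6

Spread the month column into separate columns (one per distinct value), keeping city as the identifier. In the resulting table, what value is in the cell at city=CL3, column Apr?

Wide layout: rows indexed by city, columns are the 3 distinct month values (Sep, Oct, Apr).
Cell (city=CL3, month=Apr) draws from the long row where city=CL3 and month=Apr, which has avg_temp_c=-17.6.

-17.6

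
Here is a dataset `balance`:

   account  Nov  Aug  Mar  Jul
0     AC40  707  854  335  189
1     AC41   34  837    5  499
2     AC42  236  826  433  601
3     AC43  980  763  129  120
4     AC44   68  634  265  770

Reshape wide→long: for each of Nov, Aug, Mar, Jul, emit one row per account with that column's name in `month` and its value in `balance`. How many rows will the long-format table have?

5 account values × 4 melted columns = 20 rows.

20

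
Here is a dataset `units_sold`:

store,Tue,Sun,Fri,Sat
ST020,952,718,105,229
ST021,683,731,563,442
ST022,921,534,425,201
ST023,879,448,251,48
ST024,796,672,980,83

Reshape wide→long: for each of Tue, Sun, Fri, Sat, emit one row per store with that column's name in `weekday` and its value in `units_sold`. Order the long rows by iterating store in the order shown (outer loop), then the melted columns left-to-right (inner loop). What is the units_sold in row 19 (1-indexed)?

980

20 rows total (5 × 4). Row 19: index ⌊(19-1)/4⌋ = 4 into store → ST024; (19-1) mod 4 = 2 into the melted columns → Fri.
So row 19 is (ST024, Fri, 980); units_sold = 980.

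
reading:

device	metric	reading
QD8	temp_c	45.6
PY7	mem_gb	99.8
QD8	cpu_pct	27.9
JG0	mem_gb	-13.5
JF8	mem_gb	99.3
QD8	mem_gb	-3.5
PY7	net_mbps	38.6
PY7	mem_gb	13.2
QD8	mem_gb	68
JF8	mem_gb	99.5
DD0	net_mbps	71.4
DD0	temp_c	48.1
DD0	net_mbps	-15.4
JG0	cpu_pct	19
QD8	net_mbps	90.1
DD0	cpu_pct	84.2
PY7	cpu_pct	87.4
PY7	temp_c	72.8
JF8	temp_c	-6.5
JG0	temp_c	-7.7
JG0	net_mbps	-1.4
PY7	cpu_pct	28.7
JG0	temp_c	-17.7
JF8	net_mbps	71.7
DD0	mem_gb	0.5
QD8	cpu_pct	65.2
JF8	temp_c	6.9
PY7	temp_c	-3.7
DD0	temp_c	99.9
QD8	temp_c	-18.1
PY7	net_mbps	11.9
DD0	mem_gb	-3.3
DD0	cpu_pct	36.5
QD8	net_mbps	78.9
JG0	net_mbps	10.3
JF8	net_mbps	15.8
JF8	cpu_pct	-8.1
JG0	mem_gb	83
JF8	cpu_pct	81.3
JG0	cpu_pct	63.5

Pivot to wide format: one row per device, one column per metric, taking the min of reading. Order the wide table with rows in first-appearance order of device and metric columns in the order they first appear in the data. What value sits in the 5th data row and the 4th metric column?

With rows in first-appearance order of device, row 5 is device=DD0. metric columns in first-appearance order: temp_c, mem_gb, cpu_pct, net_mbps; column 4 is net_mbps.
Long rows with device=DD0, metric=net_mbps: min(71.4, -15.4) = -15.4.

-15.4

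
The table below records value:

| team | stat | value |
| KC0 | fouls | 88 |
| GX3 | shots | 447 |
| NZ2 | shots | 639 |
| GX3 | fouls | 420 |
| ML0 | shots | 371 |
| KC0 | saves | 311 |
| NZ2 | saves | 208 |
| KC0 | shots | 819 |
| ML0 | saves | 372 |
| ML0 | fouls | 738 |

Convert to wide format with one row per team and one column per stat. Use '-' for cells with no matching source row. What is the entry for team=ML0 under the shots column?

371

The long row with team=ML0, stat=shots has value=371.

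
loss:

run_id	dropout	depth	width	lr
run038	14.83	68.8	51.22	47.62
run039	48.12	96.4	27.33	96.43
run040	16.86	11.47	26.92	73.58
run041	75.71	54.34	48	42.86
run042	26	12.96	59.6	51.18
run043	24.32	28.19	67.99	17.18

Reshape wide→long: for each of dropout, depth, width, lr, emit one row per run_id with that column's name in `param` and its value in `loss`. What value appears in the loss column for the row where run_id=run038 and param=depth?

Unpivoting turns each (run_id, wide-column) pair into one long row.
The wide cell at row run038, column depth holds 68.8, so the long row (run038, depth) has loss=68.8.

68.8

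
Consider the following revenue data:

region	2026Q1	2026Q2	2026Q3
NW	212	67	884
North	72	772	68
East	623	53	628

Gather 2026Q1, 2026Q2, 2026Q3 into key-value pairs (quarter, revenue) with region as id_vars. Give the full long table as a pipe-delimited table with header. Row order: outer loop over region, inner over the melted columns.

Each (region, column) pair becomes one row: 3 × 3 = 9 rows.
For example, (NW, 2026Q1) → revenue=212.

| region | quarter | revenue |
| NW | 2026Q1 | 212 |
| NW | 2026Q2 | 67 |
| NW | 2026Q3 | 884 |
| North | 2026Q1 | 72 |
| North | 2026Q2 | 772 |
| North | 2026Q3 | 68 |
| East | 2026Q1 | 623 |
| East | 2026Q2 | 53 |
| East | 2026Q3 | 628 |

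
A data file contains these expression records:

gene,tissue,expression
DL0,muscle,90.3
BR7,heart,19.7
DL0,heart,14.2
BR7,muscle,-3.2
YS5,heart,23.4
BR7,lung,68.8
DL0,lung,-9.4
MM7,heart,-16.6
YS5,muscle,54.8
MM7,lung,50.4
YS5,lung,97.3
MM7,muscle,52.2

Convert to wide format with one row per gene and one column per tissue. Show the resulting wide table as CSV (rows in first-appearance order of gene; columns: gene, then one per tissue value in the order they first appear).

Columns: gene plus the 3 distinct tissue values (muscle, heart, lung).
For example, row DL0 column muscle takes expression=90.3 from the long row (DL0, muscle).

gene,muscle,heart,lung
DL0,90.3,14.2,-9.4
BR7,-3.2,19.7,68.8
YS5,54.8,23.4,97.3
MM7,52.2,-16.6,50.4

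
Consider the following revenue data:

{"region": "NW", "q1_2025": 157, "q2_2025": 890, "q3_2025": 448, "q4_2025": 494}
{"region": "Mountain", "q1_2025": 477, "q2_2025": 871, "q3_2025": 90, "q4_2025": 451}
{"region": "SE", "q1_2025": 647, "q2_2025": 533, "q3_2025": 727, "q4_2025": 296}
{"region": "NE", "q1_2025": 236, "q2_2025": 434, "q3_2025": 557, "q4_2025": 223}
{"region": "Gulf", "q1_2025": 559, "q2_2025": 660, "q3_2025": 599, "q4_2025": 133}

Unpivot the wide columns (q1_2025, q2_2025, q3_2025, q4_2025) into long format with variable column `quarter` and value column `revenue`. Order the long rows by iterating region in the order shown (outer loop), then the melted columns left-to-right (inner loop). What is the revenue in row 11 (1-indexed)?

727

20 rows total (5 × 4). Row 11: index ⌊(11-1)/4⌋ = 2 into region → SE; (11-1) mod 4 = 2 into the melted columns → q3_2025.
So row 11 is (SE, q3_2025, 727); revenue = 727.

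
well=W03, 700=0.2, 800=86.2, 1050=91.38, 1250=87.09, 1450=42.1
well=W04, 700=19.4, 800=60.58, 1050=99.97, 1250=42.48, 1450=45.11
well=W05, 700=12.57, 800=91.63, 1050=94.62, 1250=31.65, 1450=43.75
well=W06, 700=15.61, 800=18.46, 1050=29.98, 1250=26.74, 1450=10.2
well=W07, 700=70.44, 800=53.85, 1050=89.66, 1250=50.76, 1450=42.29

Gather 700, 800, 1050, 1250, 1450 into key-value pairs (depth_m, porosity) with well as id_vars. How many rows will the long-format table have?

5 well values × 5 melted columns = 25 rows.

25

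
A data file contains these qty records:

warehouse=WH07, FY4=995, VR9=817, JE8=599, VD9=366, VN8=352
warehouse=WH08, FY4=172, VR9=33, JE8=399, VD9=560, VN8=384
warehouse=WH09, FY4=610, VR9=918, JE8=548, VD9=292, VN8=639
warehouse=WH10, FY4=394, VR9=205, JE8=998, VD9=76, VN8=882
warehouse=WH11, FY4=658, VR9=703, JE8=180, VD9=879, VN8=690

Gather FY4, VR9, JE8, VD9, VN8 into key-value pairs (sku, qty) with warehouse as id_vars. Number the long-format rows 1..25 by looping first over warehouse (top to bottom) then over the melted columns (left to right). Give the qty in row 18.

998

25 rows total (5 × 5). Row 18: index ⌊(18-1)/5⌋ = 3 into warehouse → WH10; (18-1) mod 5 = 2 into the melted columns → JE8.
So row 18 is (WH10, JE8, 998); qty = 998.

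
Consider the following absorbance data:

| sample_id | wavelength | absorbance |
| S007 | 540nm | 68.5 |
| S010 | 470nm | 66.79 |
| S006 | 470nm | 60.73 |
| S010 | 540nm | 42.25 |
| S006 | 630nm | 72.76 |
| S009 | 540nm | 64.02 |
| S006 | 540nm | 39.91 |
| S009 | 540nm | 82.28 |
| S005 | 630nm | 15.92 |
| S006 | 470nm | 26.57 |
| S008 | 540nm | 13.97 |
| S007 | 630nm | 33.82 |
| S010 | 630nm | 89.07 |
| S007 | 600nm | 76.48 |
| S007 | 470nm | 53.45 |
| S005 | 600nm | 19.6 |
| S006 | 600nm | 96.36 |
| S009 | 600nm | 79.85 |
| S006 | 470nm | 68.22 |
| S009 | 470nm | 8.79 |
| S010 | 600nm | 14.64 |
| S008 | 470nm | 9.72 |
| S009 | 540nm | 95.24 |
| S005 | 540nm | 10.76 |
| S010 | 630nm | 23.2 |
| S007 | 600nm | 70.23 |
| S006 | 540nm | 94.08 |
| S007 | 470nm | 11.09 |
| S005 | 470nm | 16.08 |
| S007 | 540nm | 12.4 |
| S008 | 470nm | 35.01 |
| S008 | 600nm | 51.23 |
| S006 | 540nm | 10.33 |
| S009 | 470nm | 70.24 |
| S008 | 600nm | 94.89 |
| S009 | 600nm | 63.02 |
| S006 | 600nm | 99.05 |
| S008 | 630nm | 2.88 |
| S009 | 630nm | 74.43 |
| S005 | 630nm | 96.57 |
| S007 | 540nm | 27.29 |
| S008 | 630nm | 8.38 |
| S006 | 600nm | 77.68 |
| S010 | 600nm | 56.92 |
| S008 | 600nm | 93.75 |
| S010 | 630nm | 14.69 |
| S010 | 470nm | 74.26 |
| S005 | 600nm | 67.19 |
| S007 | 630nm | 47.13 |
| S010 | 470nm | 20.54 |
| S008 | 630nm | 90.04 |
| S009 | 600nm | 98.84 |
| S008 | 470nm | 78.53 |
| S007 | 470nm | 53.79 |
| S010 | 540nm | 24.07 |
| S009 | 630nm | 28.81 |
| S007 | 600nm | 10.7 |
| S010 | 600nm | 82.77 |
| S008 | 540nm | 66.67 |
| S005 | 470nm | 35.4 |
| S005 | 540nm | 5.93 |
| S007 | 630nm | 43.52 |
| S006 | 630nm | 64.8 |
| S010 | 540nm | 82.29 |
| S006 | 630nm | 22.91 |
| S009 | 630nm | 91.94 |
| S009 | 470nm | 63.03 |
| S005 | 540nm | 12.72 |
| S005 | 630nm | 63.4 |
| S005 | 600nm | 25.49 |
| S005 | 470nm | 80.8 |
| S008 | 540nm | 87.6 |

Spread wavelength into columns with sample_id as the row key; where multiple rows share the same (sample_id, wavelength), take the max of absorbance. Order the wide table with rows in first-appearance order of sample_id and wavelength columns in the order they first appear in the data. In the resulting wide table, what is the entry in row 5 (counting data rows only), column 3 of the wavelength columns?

96.57

With rows in first-appearance order of sample_id, row 5 is sample_id=S005. wavelength columns in first-appearance order: 540nm, 470nm, 630nm, 600nm; column 3 is 630nm.
Long rows with sample_id=S005, wavelength=630nm: max(15.92, 96.57, 63.4) = 96.57.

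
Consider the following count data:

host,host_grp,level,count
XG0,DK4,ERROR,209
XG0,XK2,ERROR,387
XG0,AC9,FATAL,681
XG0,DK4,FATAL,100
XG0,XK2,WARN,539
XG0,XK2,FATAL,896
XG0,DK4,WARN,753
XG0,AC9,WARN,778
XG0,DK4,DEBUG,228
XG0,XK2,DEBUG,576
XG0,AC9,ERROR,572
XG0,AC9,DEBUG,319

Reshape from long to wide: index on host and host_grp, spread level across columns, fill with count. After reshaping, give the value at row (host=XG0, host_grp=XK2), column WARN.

539

Wide layout: rows indexed by host and host_grp, columns are the 4 distinct level values (ERROR, FATAL, WARN, DEBUG).
Cell (host=XG0, host_grp=XK2, level=WARN) draws from the long row where host=XG0, host_grp=XK2 and level=WARN, which has count=539.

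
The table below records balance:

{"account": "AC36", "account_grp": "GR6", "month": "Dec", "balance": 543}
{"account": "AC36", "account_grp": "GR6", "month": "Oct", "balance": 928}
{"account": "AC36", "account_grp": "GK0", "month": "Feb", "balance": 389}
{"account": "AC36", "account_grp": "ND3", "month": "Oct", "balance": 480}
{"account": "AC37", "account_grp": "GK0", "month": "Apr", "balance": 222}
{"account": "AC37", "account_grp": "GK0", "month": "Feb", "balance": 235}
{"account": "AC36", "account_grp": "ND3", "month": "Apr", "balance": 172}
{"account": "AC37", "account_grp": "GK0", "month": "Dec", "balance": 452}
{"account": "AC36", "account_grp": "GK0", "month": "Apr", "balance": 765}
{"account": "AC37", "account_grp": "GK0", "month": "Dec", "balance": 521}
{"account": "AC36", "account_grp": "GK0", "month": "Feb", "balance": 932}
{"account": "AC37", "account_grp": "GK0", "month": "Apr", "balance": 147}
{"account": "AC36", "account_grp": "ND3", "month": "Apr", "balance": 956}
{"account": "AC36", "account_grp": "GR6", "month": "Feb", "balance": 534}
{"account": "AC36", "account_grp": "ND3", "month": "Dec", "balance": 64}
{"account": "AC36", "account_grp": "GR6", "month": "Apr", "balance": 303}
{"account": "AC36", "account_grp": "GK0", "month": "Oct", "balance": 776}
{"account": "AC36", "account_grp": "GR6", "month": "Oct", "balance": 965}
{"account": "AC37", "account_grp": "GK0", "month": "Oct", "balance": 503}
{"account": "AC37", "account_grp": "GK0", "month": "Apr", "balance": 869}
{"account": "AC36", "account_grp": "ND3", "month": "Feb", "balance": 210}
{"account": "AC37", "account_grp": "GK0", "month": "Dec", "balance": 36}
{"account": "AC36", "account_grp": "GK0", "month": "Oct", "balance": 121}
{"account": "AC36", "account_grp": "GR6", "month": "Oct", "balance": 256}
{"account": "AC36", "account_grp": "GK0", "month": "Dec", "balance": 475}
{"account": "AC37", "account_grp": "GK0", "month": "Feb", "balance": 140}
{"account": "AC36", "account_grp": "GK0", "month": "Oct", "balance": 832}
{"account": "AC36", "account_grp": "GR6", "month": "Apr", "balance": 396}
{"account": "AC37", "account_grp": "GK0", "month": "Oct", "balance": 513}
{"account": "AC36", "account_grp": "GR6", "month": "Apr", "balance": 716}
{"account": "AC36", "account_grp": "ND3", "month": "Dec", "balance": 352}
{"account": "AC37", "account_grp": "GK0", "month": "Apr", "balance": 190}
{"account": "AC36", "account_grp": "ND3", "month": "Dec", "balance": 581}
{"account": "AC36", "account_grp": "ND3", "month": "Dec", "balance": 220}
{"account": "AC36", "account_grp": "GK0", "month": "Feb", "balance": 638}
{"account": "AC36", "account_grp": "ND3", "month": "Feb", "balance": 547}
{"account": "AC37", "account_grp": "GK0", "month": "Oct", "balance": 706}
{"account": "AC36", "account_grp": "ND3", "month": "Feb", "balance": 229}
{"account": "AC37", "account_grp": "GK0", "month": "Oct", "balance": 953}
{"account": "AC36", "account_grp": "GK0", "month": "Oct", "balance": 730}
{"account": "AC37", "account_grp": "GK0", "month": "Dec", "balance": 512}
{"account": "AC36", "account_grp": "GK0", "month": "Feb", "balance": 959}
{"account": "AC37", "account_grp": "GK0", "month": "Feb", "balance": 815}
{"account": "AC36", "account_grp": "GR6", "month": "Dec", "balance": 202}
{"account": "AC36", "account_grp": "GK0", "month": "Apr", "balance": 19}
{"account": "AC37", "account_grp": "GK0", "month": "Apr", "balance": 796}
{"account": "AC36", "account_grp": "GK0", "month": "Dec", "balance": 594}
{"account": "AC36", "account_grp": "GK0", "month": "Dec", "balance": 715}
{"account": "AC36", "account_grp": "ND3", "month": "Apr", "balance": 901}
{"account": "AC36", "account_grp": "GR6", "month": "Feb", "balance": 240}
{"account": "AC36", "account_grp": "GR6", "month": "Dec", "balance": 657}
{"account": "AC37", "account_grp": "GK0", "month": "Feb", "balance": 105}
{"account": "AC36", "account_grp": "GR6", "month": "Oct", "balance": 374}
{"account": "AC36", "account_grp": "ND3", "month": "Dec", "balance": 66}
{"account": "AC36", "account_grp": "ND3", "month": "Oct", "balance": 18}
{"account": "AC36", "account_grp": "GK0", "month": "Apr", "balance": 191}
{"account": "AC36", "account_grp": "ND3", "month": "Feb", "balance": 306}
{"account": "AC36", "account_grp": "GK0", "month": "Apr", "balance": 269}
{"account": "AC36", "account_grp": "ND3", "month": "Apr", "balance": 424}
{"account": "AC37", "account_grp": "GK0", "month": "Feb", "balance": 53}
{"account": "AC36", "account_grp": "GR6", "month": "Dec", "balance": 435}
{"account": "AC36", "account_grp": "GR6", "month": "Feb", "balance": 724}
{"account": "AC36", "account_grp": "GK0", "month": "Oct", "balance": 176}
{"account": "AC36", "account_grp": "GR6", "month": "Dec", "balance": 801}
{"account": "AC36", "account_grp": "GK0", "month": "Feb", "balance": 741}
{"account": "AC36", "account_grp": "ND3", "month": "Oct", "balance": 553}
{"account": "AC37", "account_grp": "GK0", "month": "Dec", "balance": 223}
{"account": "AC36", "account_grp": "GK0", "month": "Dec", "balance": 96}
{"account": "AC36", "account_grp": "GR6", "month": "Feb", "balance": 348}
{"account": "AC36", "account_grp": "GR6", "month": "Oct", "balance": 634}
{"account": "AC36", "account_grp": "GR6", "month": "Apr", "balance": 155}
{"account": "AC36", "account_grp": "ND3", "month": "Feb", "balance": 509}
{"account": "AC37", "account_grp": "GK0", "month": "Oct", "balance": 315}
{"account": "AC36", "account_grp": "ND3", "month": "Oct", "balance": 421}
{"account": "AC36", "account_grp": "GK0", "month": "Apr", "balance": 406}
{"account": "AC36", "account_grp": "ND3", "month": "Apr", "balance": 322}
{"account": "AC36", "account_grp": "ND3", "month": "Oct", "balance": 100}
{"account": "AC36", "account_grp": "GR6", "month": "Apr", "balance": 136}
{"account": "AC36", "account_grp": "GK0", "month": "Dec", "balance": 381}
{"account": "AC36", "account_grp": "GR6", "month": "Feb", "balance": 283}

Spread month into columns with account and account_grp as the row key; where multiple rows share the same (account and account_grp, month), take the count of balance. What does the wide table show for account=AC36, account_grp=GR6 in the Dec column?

Rows with account=AC36, account_grp=GR6 and month=Dec: balance values are 543, 202, 657, 435, 801.
5 rows match — count = 5.

5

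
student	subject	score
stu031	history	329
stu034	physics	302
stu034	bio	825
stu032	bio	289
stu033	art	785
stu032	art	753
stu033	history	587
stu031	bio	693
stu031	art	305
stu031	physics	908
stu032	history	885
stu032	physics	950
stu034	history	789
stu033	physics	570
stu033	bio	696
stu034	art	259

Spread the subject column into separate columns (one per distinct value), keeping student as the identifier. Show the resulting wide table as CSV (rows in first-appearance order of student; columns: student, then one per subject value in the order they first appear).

student,history,physics,bio,art
stu031,329,908,693,305
stu034,789,302,825,259
stu032,885,950,289,753
stu033,587,570,696,785

Columns: student plus the 4 distinct subject values (history, physics, bio, art).
For example, row stu031 column history takes score=329 from the long row (stu031, history).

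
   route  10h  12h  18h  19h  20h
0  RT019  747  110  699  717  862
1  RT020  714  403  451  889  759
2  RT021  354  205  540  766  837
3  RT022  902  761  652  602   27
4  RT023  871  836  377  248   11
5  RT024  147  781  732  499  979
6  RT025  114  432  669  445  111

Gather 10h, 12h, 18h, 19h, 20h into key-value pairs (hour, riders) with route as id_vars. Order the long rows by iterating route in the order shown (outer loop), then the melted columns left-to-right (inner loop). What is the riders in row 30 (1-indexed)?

979

35 rows total (7 × 5). Row 30: index ⌊(30-1)/5⌋ = 5 into route → RT024; (30-1) mod 5 = 4 into the melted columns → 20h.
So row 30 is (RT024, 20h, 979); riders = 979.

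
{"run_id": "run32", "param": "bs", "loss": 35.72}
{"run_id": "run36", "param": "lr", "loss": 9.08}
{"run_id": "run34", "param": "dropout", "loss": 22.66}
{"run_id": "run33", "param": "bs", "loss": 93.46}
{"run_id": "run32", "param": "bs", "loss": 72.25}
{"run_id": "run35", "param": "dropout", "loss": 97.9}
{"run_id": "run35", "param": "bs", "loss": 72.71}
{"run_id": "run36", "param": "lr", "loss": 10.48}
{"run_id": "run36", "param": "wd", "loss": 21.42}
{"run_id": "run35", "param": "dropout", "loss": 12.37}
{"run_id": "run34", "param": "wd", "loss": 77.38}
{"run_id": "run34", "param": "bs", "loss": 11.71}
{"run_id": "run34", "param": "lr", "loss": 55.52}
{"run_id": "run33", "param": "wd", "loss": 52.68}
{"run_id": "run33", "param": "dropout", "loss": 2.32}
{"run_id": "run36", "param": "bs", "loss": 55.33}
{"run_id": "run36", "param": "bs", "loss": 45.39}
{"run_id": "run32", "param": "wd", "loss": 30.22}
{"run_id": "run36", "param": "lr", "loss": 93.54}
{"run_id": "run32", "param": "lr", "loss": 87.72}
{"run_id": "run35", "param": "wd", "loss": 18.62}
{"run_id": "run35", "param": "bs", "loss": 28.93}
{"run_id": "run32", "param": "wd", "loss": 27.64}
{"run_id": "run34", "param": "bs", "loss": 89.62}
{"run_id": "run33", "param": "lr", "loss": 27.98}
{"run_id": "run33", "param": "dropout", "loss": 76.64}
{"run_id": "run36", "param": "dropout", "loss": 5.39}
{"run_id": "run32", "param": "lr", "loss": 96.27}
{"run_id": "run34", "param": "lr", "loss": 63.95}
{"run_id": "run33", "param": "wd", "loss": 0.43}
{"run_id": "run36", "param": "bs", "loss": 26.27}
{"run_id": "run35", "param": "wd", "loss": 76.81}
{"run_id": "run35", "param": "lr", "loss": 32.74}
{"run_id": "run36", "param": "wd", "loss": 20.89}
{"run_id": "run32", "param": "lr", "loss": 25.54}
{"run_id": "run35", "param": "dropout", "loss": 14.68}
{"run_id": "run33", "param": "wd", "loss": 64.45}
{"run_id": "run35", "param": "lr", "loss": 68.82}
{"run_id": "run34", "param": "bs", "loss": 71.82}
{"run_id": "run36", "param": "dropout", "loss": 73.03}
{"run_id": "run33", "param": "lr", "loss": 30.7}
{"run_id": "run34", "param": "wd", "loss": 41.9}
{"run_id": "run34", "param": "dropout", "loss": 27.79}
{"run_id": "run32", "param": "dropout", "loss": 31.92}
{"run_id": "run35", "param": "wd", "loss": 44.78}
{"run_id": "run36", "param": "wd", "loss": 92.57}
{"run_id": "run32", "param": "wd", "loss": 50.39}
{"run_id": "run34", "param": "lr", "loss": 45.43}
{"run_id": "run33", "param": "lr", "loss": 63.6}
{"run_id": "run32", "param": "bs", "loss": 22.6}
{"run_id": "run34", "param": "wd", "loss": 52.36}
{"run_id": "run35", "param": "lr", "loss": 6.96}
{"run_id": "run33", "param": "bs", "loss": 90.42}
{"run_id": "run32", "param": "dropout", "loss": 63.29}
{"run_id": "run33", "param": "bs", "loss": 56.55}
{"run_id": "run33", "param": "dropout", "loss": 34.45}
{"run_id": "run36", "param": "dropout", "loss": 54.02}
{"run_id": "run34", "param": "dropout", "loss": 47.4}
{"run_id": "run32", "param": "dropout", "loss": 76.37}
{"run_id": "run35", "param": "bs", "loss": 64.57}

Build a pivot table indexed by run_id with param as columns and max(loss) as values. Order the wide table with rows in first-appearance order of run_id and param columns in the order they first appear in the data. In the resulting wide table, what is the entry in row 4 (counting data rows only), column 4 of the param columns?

64.45

With rows in first-appearance order of run_id, row 4 is run_id=run33. param columns in first-appearance order: bs, lr, dropout, wd; column 4 is wd.
Long rows with run_id=run33, param=wd: max(52.68, 0.43, 64.45) = 64.45.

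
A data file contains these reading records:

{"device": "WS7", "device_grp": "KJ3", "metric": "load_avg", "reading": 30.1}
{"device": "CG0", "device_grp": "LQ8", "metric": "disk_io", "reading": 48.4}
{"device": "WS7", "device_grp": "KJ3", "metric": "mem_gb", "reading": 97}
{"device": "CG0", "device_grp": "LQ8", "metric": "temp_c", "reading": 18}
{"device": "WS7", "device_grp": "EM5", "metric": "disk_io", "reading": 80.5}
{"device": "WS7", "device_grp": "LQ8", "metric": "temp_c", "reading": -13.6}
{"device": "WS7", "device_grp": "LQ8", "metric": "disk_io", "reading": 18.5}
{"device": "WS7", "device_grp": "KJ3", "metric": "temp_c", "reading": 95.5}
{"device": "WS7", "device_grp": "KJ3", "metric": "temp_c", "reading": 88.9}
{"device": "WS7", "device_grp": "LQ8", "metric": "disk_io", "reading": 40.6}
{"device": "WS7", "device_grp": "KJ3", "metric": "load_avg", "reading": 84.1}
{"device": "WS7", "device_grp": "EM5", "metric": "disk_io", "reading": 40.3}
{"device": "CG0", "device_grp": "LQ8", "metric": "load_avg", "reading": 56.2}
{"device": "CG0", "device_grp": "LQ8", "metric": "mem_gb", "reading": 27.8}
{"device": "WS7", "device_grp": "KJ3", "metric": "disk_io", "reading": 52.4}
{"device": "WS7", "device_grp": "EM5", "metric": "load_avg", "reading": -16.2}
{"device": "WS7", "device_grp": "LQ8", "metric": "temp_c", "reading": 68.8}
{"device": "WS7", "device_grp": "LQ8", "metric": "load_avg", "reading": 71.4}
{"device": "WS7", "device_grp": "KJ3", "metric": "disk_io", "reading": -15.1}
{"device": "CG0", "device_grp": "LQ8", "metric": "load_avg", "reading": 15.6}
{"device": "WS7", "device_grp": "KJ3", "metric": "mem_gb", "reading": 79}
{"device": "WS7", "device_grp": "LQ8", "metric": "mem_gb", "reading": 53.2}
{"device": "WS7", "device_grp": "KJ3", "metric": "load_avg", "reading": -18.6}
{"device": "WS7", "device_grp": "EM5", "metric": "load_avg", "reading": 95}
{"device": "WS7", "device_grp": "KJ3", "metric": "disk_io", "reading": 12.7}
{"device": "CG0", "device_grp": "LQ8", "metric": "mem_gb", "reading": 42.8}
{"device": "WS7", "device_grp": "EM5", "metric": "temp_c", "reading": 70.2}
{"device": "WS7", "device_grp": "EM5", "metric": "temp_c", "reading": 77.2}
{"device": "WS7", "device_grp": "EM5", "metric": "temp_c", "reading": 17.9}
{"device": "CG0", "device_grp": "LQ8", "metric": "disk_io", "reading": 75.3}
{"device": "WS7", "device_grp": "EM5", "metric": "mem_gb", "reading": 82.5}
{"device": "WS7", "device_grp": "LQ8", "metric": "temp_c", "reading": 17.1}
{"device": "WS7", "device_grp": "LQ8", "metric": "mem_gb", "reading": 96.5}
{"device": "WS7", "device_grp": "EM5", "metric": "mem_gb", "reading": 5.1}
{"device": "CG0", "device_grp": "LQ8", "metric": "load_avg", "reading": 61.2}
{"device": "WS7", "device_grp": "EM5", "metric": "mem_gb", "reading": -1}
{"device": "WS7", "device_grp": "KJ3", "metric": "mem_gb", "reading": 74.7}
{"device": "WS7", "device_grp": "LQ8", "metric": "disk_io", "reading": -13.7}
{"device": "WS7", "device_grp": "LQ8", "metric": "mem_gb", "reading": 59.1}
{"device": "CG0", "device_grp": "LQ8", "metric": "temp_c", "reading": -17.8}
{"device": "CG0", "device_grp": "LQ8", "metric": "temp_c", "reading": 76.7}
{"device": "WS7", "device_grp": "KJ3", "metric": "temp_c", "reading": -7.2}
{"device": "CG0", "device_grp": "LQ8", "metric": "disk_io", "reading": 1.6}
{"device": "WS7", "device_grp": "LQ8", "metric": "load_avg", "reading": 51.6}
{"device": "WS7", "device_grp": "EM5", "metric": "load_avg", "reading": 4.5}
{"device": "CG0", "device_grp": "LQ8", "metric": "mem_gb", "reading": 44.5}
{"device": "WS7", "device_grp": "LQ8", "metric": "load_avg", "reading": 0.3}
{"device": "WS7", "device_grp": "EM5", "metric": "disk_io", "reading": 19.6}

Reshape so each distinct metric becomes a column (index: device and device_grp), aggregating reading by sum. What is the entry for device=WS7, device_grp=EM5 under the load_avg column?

83.3

Rows with device=WS7, device_grp=EM5 and metric=load_avg: reading values are -16.2, 95, 4.5.
-16.2 + 95 + 4.5 = 83.3.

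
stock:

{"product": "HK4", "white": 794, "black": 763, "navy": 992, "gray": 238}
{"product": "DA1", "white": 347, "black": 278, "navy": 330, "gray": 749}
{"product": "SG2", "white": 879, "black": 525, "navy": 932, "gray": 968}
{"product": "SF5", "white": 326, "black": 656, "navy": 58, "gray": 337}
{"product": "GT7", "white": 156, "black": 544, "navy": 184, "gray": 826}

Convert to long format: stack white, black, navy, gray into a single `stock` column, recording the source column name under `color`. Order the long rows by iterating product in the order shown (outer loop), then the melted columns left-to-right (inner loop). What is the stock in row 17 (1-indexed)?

20 rows total (5 × 4). Row 17: index ⌊(17-1)/4⌋ = 4 into product → GT7; (17-1) mod 4 = 0 into the melted columns → white.
So row 17 is (GT7, white, 156); stock = 156.

156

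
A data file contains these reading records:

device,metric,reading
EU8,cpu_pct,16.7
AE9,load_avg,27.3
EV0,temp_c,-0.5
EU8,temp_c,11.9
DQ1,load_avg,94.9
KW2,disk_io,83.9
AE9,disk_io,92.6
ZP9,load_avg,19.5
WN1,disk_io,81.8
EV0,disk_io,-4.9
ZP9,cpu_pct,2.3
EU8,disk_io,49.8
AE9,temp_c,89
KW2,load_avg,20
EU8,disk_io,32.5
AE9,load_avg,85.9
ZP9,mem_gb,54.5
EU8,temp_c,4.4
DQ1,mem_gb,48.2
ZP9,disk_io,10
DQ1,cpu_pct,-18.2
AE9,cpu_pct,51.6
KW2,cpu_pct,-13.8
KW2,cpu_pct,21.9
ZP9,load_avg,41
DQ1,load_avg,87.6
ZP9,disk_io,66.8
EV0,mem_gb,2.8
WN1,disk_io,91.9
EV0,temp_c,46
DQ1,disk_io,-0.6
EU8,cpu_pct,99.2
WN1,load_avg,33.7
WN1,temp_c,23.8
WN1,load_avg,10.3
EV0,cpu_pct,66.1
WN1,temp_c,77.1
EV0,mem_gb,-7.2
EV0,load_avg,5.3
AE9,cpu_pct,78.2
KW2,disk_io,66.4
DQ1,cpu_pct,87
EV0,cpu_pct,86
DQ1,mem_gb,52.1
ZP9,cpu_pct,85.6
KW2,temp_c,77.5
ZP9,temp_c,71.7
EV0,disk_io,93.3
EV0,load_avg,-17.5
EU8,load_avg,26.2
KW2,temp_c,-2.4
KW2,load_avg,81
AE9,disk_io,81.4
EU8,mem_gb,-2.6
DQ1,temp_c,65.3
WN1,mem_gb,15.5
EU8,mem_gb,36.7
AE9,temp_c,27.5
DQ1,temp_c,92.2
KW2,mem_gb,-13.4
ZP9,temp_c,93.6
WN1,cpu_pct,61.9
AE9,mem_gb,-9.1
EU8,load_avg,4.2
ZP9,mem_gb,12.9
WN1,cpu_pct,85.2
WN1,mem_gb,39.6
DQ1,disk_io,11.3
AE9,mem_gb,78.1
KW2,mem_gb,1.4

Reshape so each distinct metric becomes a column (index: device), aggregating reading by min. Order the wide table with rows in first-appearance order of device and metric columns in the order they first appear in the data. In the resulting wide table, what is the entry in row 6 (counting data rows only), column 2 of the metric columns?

19.5

With rows in first-appearance order of device, row 6 is device=ZP9. metric columns in first-appearance order: cpu_pct, load_avg, temp_c, disk_io, mem_gb; column 2 is load_avg.
Long rows with device=ZP9, metric=load_avg: min(19.5, 41) = 19.5.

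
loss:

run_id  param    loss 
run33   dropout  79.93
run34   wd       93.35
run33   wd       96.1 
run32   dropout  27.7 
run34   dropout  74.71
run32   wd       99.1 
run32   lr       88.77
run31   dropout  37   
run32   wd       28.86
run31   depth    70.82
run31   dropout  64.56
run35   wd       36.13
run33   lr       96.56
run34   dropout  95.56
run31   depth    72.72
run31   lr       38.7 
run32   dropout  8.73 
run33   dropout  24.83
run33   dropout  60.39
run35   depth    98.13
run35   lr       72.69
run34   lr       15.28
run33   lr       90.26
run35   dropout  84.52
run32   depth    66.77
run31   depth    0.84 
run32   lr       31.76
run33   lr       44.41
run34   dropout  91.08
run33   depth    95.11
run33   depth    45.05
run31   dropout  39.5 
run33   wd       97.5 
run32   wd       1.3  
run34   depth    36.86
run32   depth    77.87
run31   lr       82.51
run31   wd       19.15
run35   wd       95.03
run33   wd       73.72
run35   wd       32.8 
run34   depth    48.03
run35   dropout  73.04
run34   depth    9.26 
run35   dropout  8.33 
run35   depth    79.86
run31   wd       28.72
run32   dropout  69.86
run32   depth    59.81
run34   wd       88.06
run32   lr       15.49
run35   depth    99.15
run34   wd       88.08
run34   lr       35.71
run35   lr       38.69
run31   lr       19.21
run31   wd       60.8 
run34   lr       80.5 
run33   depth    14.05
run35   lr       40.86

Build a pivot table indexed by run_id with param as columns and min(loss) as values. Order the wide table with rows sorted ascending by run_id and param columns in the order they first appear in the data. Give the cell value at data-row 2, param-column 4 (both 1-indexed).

59.81

With rows sorted ascending by run_id, row 2 is run_id=run32. param columns in first-appearance order: dropout, wd, lr, depth; column 4 is depth.
Long rows with run_id=run32, param=depth: min(66.77, 77.87, 59.81) = 59.81.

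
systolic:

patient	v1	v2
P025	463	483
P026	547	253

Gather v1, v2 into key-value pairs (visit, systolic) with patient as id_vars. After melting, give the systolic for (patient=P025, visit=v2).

Unpivoting turns each (patient, wide-column) pair into one long row.
The wide cell at row P025, column v2 holds 483, so the long row (P025, v2) has systolic=483.

483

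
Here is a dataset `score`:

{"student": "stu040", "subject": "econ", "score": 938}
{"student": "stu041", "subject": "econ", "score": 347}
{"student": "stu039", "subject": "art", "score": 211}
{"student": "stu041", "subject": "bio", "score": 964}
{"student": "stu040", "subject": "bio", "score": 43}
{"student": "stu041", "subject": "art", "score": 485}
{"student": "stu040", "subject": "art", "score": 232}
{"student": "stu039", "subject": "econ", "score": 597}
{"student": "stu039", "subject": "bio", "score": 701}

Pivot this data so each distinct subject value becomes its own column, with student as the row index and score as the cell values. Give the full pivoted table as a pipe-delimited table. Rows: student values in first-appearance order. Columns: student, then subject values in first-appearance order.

| student | econ | art | bio |
| stu040 | 938 | 232 | 43 |
| stu041 | 347 | 485 | 964 |
| stu039 | 597 | 211 | 701 |

Columns: student plus the 3 distinct subject values (econ, art, bio).
For example, row stu040 column econ takes score=938 from the long row (stu040, econ).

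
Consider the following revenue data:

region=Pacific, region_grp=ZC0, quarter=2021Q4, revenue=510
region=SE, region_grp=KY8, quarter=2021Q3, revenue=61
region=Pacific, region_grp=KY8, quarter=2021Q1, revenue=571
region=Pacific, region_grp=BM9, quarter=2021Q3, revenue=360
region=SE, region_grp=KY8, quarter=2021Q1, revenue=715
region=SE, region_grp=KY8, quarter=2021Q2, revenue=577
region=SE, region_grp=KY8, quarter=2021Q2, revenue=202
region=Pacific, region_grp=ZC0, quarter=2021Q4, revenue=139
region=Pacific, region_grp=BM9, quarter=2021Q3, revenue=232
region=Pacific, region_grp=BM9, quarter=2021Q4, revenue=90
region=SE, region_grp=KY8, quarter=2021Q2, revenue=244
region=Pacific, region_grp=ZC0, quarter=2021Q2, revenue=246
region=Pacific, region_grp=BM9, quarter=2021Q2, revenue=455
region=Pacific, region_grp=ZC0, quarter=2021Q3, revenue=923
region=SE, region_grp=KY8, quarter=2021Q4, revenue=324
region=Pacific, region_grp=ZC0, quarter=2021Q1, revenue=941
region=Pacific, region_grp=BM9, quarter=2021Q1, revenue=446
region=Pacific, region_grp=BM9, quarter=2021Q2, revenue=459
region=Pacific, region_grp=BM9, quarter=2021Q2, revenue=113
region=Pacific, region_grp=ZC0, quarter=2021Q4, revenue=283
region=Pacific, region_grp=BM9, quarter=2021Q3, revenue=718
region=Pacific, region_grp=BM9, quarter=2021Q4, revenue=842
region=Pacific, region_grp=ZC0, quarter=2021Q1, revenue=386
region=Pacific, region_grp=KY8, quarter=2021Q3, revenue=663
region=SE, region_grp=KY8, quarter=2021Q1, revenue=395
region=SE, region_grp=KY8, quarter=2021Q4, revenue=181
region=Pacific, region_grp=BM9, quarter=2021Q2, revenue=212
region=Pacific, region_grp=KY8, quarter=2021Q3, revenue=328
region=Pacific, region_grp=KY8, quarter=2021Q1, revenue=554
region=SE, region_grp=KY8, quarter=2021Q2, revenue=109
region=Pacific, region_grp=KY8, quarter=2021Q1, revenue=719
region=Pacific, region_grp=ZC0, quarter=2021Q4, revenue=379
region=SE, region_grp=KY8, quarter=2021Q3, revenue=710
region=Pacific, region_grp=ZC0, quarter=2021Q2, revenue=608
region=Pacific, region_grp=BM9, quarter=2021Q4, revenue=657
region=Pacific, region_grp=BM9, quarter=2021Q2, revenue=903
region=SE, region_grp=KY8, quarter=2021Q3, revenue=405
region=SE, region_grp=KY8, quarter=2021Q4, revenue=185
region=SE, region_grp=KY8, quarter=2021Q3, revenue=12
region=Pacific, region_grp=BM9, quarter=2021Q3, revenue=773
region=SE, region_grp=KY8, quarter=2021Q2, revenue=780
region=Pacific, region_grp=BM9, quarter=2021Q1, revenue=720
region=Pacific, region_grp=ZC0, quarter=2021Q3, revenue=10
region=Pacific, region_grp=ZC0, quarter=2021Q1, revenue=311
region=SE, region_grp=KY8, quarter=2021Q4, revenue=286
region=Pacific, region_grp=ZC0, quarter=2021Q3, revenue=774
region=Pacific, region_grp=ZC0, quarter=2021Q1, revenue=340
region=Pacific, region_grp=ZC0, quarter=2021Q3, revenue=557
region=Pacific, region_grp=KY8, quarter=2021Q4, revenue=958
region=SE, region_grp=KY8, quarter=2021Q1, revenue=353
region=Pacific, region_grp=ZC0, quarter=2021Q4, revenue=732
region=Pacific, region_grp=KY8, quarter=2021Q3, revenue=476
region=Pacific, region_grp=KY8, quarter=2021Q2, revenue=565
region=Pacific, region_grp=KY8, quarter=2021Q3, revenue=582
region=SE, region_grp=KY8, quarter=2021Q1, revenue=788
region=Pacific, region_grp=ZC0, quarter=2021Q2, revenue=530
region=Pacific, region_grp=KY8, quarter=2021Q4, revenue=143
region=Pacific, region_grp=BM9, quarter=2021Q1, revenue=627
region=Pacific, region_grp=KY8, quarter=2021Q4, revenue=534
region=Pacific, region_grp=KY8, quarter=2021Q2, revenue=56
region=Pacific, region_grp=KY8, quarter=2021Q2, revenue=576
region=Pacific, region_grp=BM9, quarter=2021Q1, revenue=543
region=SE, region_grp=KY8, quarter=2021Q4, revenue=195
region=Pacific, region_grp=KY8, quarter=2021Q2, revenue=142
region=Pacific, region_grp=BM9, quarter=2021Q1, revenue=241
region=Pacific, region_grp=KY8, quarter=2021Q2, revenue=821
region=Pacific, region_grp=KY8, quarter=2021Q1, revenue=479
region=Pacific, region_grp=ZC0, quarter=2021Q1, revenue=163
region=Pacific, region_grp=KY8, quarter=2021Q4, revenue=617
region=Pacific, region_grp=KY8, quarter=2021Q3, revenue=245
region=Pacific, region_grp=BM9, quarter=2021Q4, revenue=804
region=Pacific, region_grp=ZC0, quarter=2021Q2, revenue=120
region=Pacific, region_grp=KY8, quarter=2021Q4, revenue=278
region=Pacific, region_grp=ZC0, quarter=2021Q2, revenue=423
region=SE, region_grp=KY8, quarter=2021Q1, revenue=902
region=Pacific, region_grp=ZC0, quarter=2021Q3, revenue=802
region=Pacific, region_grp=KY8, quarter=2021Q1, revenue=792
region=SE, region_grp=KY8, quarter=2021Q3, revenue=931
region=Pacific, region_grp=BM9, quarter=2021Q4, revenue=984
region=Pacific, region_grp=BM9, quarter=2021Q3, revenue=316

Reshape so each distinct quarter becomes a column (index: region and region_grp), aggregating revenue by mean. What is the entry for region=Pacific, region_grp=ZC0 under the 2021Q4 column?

408.60

Rows with region=Pacific, region_grp=ZC0 and quarter=2021Q4: revenue values are 510, 139, 283, 379, 732.
(510 + 139 + 283 + 379 + 732) / 5 = 408.60.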